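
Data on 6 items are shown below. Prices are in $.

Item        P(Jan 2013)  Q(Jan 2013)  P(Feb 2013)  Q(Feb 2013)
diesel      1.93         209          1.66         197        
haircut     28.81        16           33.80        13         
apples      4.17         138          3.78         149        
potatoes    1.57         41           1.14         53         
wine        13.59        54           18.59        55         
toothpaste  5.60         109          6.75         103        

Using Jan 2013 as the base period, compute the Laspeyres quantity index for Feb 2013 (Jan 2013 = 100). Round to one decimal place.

97.7

Laspeyres quantity index uses base-period prices as weights.
ΣP(Jan 2013)·Q(Feb 2013) = 1.93×197 + 28.81×13 + 4.17×149 + 1.57×53 + 13.59×55 + 5.60×103 = 380.21 + 374.53 + 621.33 + 83.21 + 747.45 + 576.8 = 2783.53
ΣP(Jan 2013)·Q(Jan 2013) = 1.93×209 + 28.81×16 + 4.17×138 + 1.57×41 + 13.59×54 + 5.60×109 = 403.37 + 460.96 + 575.46 + 64.37 + 733.86 + 610.4 = 2848.42
Index = 2783.53 / 2848.42 × 100 = 97.7219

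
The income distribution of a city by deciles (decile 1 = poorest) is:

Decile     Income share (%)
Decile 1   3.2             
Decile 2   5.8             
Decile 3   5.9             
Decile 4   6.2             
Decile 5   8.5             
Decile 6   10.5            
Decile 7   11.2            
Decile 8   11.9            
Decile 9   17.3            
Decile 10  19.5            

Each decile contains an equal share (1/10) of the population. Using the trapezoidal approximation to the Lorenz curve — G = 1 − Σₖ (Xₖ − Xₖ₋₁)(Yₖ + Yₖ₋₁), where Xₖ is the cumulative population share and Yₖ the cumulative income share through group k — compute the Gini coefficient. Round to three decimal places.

Cumulative income shares Yₖ: 0.0320, 0.0900, 0.1490, 0.2110, 0.2960, 0.4010, 0.5130, 0.6320, 0.8050, 1.0000
Σ (Xₖ−Xₖ₋₁)(Yₖ+Yₖ₋₁) = (1/10)(0.0320+0.0000) + (1/10)(0.0900+0.0320) + (1/10)(0.1490+0.0900) + (1/10)(0.2110+0.1490) + (1/10)(0.2960+0.2110) + (1/10)(0.4010+0.2960) + (1/10)(0.5130+0.4010) + (1/10)(0.6320+0.5130) + (1/10)(0.8050+0.6320) + (1/10)(1.0000+0.8050)
  = 0.0032 + 0.0122 + 0.0239 + 0.0360 + 0.0507 + 0.0697 + 0.0914 + 0.1145 + 0.1437 + 0.1805 = 0.7258
G = 1 − 0.7258 = 0.2742

0.274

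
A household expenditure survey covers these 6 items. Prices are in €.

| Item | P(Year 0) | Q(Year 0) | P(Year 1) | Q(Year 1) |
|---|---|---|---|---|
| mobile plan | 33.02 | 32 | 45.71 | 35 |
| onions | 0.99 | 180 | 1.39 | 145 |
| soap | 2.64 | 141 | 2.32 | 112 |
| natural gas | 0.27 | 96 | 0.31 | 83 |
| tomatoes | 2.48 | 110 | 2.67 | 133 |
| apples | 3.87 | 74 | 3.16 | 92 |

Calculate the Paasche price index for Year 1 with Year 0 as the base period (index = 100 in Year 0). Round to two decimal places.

Paasche price index uses current-period quantities as weights.
ΣP(Year 1)·Q(Year 1) = 45.71×35 + 1.39×145 + 2.32×112 + 0.31×83 + 2.67×133 + 3.16×92 = 1599.85 + 201.55 + 259.84 + 25.73 + 355.11 + 290.72 = 2732.8
ΣP(Year 0)·Q(Year 1) = 33.02×35 + 0.99×145 + 2.64×112 + 0.27×83 + 2.48×133 + 3.87×92 = 1155.7 + 143.55 + 295.68 + 22.41 + 329.84 + 356.04 = 2303.22
Index = 2732.8 / 2303.22 × 100 = 118.6513

118.65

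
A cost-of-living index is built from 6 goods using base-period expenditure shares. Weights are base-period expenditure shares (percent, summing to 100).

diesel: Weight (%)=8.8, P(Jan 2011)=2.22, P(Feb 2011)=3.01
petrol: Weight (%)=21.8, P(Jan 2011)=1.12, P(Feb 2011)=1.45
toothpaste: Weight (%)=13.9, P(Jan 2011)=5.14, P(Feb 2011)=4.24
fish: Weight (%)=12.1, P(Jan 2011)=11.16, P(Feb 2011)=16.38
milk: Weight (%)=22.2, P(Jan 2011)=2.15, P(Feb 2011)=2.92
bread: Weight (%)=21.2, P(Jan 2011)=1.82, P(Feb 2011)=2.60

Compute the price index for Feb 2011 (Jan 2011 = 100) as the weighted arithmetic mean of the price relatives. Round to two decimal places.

diesel: 8.8 × (3.01/2.22) = 8.8 × 1.355856 = 11.9315
petrol: 21.8 × (1.45/1.12) = 21.8 × 1.294643 = 28.2232
toothpaste: 13.9 × (4.24/5.14) = 13.9 × 0.824903 = 11.4661
fish: 12.1 × (16.38/11.16) = 12.1 × 1.467742 = 17.7597
milk: 22.2 × (2.92/2.15) = 22.2 × 1.358140 = 30.1507
bread: 21.2 × (2.60/1.82) = 21.2 × 1.428571 = 30.2857
Index = Σ wᵢ·(p₁ᵢ/p₀ᵢ) = 11.9315 + 28.2232 + 11.4661 + 17.7597 + 30.1507 + 30.2857 = 129.8170

129.82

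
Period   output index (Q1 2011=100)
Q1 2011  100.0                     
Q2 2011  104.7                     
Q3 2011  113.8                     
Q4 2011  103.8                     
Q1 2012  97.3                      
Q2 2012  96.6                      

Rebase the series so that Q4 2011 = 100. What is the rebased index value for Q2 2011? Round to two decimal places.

Rebased(Q2 2011) = 104.7 / 103.8 × 100 = 100.8671

100.87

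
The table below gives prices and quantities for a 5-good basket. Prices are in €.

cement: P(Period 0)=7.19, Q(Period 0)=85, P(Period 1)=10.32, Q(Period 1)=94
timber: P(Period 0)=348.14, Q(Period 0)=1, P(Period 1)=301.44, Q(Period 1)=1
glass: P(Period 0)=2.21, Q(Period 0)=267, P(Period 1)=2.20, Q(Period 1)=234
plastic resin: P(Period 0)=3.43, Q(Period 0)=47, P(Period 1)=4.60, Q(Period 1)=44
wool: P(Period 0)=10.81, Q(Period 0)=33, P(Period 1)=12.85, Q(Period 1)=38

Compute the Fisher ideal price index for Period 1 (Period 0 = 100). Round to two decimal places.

Laspeyres component (base-period weights):
ΣP(Period 1)Q(Period 0) = 10.32×85 + 301.44×1 + 2.20×267 + 4.60×47 + 12.85×33 = 877.2 + 301.44 + 587.4 + 216.2 + 424.05 = 2406.29
ΣP(Period 0)Q(Period 0) = 7.19×85 + 348.14×1 + 2.21×267 + 3.43×47 + 10.81×33 = 611.15 + 348.14 + 590.07 + 161.21 + 356.73 = 2067.3
L = 2406.29 / 2067.3 × 100 = 116.3977
Paasche component (current-period weights):
ΣP(Period 1)Q(Period 1) = 10.32×94 + 301.44×1 + 2.20×234 + 4.60×44 + 12.85×38 = 970.08 + 301.44 + 514.8 + 202.4 + 488.3 = 2477.02
ΣP(Period 0)Q(Period 1) = 7.19×94 + 348.14×1 + 2.21×234 + 3.43×44 + 10.81×38 = 675.86 + 348.14 + 517.14 + 150.92 + 410.78 = 2102.84
P = 2477.02 / 2102.84 × 100 = 117.7940
Fisher = √(L × P) = √(116.3977 × 117.7940) = 117.0938

117.09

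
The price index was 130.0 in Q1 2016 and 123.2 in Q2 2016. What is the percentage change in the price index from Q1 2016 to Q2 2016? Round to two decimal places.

Change = (123.2 − 130.0) / 130.0 × 100
       = -6.8 / 130.0 × 100 = -5.2308%

-5.23%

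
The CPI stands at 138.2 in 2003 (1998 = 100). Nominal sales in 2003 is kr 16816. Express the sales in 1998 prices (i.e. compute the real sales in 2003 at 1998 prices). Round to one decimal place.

12167.9

Real = Nominal ÷ (Index/100) = 16816 ÷ (138.2/100)
     = 16816 ÷ 1.382 = 12167.8726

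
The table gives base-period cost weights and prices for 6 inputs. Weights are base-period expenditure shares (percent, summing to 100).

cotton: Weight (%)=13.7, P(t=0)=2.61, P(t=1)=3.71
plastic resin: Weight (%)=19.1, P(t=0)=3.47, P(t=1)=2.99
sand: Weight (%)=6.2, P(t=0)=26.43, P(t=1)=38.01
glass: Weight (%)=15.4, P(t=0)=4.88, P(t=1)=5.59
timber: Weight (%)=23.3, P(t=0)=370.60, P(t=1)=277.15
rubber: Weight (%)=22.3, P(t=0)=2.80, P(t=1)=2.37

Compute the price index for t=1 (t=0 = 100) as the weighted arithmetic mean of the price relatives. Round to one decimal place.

98.8

cotton: 13.7 × (3.71/2.61) = 13.7 × 1.421456 = 19.4739
plastic resin: 19.1 × (2.99/3.47) = 19.1 × 0.861671 = 16.4579
sand: 6.2 × (38.01/26.43) = 6.2 × 1.438138 = 8.9165
glass: 15.4 × (5.59/4.88) = 15.4 × 1.145492 = 17.6406
timber: 23.3 × (277.15/370.60) = 23.3 × 0.747841 = 17.4247
rubber: 22.3 × (2.37/2.80) = 22.3 × 0.846429 = 18.8754
Index = Σ wᵢ·(p₁ᵢ/p₀ᵢ) = 19.4739 + 16.4579 + 8.9165 + 17.6406 + 17.4247 + 18.8754 = 98.7890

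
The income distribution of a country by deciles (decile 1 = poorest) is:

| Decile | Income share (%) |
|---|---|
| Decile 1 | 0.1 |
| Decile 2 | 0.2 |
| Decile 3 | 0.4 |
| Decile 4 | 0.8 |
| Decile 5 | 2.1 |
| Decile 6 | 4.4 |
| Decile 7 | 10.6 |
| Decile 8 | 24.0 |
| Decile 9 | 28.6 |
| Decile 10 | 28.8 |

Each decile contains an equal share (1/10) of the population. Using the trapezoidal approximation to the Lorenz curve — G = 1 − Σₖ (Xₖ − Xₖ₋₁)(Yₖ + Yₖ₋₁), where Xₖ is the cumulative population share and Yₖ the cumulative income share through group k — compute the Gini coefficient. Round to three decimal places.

0.607

Cumulative income shares Yₖ: 0.0010, 0.0030, 0.0070, 0.0150, 0.0360, 0.0800, 0.1860, 0.4260, 0.7120, 1.0000
Σ (Xₖ−Xₖ₋₁)(Yₖ+Yₖ₋₁) = (1/10)(0.0010+0.0000) + (1/10)(0.0030+0.0010) + (1/10)(0.0070+0.0030) + (1/10)(0.0150+0.0070) + (1/10)(0.0360+0.0150) + (1/10)(0.0800+0.0360) + (1/10)(0.1860+0.0800) + (1/10)(0.4260+0.1860) + (1/10)(0.7120+0.4260) + (1/10)(1.0000+0.7120)
  = 0.0001 + 0.0004 + 0.0010 + 0.0022 + 0.0051 + 0.0116 + 0.0266 + 0.0612 + 0.1138 + 0.1712 = 0.3932
G = 1 − 0.3932 = 0.6068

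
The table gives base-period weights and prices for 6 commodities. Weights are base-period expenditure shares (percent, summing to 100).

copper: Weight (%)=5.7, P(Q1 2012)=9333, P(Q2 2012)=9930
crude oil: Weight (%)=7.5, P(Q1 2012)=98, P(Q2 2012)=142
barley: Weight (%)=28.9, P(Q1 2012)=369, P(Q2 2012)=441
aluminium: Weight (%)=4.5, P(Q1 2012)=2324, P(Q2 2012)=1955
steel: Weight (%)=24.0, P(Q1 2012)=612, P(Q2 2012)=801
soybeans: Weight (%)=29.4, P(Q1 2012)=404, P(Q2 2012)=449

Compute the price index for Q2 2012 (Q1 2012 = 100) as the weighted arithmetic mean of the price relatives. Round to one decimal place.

119.3

copper: 5.7 × (9930/9333) = 5.7 × 1.063967 = 6.0646
crude oil: 7.5 × (142/98) = 7.5 × 1.448980 = 10.8673
barley: 28.9 × (441/369) = 28.9 × 1.195122 = 34.5390
aluminium: 4.5 × (1955/2324) = 4.5 × 0.841222 = 3.7855
steel: 24.0 × (801/612) = 24.0 × 1.308824 = 31.4118
soybeans: 29.4 × (449/404) = 29.4 × 1.111386 = 32.6748
Index = Σ wᵢ·(p₁ᵢ/p₀ᵢ) = 6.0646 + 10.8673 + 34.5390 + 3.7855 + 31.4118 + 32.6748 = 119.3430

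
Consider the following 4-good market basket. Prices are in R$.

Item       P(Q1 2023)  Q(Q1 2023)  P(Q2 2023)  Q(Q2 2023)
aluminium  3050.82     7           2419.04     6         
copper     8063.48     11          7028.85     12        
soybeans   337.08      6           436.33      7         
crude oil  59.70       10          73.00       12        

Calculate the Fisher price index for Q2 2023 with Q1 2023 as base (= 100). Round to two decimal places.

86.81

Laspeyres component (base-period weights):
ΣP(Q2 2023)Q(Q1 2023) = 2419.04×7 + 7028.85×11 + 436.33×6 + 73.00×10 = 16933.28 + 77317.35 + 2617.98 + 730 = 97598.61
ΣP(Q1 2023)Q(Q1 2023) = 3050.82×7 + 8063.48×11 + 337.08×6 + 59.70×10 = 21355.74 + 88698.28 + 2022.48 + 597 = 112673.5
L = 97598.61 / 112673.5 × 100 = 86.6207
Paasche component (current-period weights):
ΣP(Q2 2023)Q(Q2 2023) = 2419.04×6 + 7028.85×12 + 436.33×7 + 73.00×12 = 14514.24 + 84346.2 + 3054.31 + 876 = 102790.75
ΣP(Q1 2023)Q(Q2 2023) = 3050.82×6 + 8063.48×12 + 337.08×7 + 59.70×12 = 18304.92 + 96761.76 + 2359.56 + 716.4 = 118142.64
P = 102790.75 / 118142.64 × 100 = 87.0056
Fisher = √(L × P) = √(86.6207 × 87.0056) = 86.8130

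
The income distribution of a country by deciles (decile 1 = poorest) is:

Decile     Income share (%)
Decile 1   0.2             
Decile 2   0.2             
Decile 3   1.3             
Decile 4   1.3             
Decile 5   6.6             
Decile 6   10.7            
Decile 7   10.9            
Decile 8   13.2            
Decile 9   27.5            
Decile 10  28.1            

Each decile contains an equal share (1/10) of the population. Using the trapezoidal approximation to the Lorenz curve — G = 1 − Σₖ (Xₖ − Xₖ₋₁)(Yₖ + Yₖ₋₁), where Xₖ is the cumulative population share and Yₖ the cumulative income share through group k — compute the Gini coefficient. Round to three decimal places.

Cumulative income shares Yₖ: 0.0020, 0.0040, 0.0170, 0.0300, 0.0960, 0.2030, 0.3120, 0.4440, 0.7190, 1.0000
Σ (Xₖ−Xₖ₋₁)(Yₖ+Yₖ₋₁) = (1/10)(0.0020+0.0000) + (1/10)(0.0040+0.0020) + (1/10)(0.0170+0.0040) + (1/10)(0.0300+0.0170) + (1/10)(0.0960+0.0300) + (1/10)(0.2030+0.0960) + (1/10)(0.3120+0.2030) + (1/10)(0.4440+0.3120) + (1/10)(0.7190+0.4440) + (1/10)(1.0000+0.7190)
  = 0.0002 + 0.0006 + 0.0021 + 0.0047 + 0.0126 + 0.0299 + 0.0515 + 0.0756 + 0.1163 + 0.1719 = 0.4654
G = 1 − 0.4654 = 0.5346

0.535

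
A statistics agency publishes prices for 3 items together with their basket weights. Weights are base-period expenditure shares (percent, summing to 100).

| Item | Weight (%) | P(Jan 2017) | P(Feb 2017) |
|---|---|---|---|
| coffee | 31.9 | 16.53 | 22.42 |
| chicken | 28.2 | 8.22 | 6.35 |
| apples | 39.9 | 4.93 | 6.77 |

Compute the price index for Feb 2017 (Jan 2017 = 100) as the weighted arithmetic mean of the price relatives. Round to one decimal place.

coffee: 31.9 × (22.42/16.53) = 31.9 × 1.356322 = 43.2667
chicken: 28.2 × (6.35/8.22) = 28.2 × 0.772506 = 21.7847
apples: 39.9 × (6.77/4.93) = 39.9 × 1.373225 = 54.7917
Index = Σ wᵢ·(p₁ᵢ/p₀ᵢ) = 43.2667 + 21.7847 + 54.7917 = 119.8430

119.8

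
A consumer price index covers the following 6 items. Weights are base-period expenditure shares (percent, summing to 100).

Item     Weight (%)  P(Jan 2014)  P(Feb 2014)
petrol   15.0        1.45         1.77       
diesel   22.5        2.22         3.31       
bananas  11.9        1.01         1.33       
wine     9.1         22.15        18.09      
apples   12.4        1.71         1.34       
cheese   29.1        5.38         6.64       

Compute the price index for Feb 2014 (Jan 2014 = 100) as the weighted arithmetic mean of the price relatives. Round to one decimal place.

120.6

petrol: 15.0 × (1.77/1.45) = 15.0 × 1.220690 = 18.3103
diesel: 22.5 × (3.31/2.22) = 22.5 × 1.490991 = 33.5473
bananas: 11.9 × (1.33/1.01) = 11.9 × 1.316832 = 15.6703
wine: 9.1 × (18.09/22.15) = 9.1 × 0.816704 = 7.4320
apples: 12.4 × (1.34/1.71) = 12.4 × 0.783626 = 9.7170
cheese: 29.1 × (6.64/5.38) = 29.1 × 1.234201 = 35.9152
Index = Σ wᵢ·(p₁ᵢ/p₀ᵢ) = 18.3103 + 33.5473 + 15.6703 + 7.4320 + 9.7170 + 35.9152 = 120.5921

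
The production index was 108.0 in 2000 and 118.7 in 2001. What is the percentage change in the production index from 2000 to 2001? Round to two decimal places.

Change = (118.7 − 108.0) / 108.0 × 100
       = 10.7 / 108.0 × 100 = 9.9074%

9.91%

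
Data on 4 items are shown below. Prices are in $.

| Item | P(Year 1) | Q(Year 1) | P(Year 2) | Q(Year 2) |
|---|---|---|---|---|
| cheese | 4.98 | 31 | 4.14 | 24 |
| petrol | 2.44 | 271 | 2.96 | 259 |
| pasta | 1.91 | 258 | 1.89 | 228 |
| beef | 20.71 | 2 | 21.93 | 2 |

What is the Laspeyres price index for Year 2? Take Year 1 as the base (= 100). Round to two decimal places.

108.31

Laspeyres price index uses base-period quantities as weights.
ΣP(Year 2)·Q(Year 1) = 4.14×31 + 2.96×271 + 1.89×258 + 21.93×2 = 128.34 + 802.16 + 487.62 + 43.86 = 1461.98
ΣP(Year 1)·Q(Year 1) = 4.98×31 + 2.44×271 + 1.91×258 + 20.71×2 = 154.38 + 661.24 + 492.78 + 41.42 = 1349.82
Index = 1461.98 / 1349.82 × 100 = 108.3093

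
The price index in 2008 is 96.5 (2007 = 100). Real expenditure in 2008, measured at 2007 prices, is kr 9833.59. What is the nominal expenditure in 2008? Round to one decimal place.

Nominal = Real × (Index/100) = 9833.59 × (96.5/100)
        = 9833.59 × 0.965 = 9489.4143

9489.4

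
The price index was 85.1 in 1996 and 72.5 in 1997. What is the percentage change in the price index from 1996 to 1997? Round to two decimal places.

Change = (72.5 − 85.1) / 85.1 × 100
       = -12.6 / 85.1 × 100 = -14.8061%

-14.81%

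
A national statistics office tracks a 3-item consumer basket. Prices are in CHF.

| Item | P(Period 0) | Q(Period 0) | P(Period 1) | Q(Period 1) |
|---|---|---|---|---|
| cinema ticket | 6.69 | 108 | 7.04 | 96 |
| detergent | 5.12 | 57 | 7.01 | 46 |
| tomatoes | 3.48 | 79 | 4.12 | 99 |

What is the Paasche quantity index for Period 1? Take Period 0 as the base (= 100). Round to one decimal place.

Paasche quantity index uses current-period prices as weights.
ΣP(Period 1)·Q(Period 1) = 7.04×96 + 7.01×46 + 4.12×99 = 675.84 + 322.46 + 407.88 = 1406.18
ΣP(Period 1)·Q(Period 0) = 7.04×108 + 7.01×57 + 4.12×79 = 760.32 + 399.57 + 325.48 = 1485.37
Index = 1406.18 / 1485.37 × 100 = 94.6687

94.7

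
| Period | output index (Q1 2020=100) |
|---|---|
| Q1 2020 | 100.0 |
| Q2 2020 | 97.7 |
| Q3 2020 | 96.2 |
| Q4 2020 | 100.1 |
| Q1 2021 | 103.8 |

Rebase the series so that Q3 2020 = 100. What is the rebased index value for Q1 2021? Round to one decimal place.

107.9

Rebased(Q1 2021) = 103.8 / 96.2 × 100 = 107.9002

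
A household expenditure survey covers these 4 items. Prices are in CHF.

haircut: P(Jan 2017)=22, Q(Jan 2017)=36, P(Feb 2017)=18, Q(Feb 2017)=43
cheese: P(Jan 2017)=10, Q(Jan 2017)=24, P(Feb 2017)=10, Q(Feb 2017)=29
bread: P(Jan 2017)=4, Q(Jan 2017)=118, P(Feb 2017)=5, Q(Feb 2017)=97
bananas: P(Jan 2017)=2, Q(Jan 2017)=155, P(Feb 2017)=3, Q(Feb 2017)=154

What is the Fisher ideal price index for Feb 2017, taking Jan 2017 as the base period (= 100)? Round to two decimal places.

105.59

Laspeyres component (base-period weights):
ΣP(Feb 2017)Q(Jan 2017) = 18×36 + 10×24 + 5×118 + 3×155 = 648 + 240 + 590 + 465 = 1943
ΣP(Jan 2017)Q(Jan 2017) = 22×36 + 10×24 + 4×118 + 2×155 = 792 + 240 + 472 + 310 = 1814
L = 1943 / 1814 × 100 = 107.1114
Paasche component (current-period weights):
ΣP(Feb 2017)Q(Feb 2017) = 18×43 + 10×29 + 5×97 + 3×154 = 774 + 290 + 485 + 462 = 2011
ΣP(Jan 2017)Q(Feb 2017) = 22×43 + 10×29 + 4×97 + 2×154 = 946 + 290 + 388 + 308 = 1932
P = 2011 / 1932 × 100 = 104.0890
Fisher = √(L × P) = √(107.1114 × 104.0890) = 105.5894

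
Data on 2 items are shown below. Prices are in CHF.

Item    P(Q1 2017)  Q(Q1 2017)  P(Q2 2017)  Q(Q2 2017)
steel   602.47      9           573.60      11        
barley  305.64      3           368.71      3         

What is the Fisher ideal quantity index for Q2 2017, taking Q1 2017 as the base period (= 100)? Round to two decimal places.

Laspeyres component (base-period weights):
ΣP(Q1 2017)Q(Q2 2017) = 602.47×11 + 305.64×3 = 6627.17 + 916.92 = 7544.09
ΣP(Q1 2017)Q(Q1 2017) = 602.47×9 + 305.64×3 = 5422.23 + 916.92 = 6339.15
L = 7544.09 / 6339.15 × 100 = 119.0079
Paasche component (current-period weights):
ΣP(Q2 2017)Q(Q2 2017) = 573.60×11 + 368.71×3 = 6309.6 + 1106.13 = 7415.73
ΣP(Q2 2017)Q(Q1 2017) = 573.60×9 + 368.71×3 = 5162.4 + 1106.13 = 6268.53
P = 7415.73 / 6268.53 × 100 = 118.3009
Fisher = √(L × P) = √(119.0079 × 118.3009) = 118.6539

118.65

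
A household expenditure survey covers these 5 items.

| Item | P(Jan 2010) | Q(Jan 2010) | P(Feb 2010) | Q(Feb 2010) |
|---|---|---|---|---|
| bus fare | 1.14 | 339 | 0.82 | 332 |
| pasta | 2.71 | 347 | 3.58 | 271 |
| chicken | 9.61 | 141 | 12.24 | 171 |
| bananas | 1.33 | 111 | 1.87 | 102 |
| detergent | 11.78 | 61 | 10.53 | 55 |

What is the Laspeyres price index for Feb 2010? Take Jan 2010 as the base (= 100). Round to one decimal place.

Laspeyres price index uses base-period quantities as weights.
ΣP(Feb 2010)·Q(Jan 2010) = 0.82×339 + 3.58×347 + 12.24×141 + 1.87×111 + 10.53×61 = 277.98 + 1242.26 + 1725.84 + 207.57 + 642.33 = 4095.98
ΣP(Jan 2010)·Q(Jan 2010) = 1.14×339 + 2.71×347 + 9.61×141 + 1.33×111 + 11.78×61 = 386.46 + 940.37 + 1355.01 + 147.63 + 718.58 = 3548.05
Index = 4095.98 / 3548.05 × 100 = 115.4431

115.4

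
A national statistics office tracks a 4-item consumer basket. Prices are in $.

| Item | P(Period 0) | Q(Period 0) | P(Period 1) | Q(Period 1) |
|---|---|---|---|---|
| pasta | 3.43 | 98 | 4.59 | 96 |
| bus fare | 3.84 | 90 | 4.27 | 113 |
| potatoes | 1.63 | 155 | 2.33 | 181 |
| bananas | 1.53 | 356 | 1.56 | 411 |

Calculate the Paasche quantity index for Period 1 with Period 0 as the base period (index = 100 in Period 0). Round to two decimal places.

113.45

Paasche quantity index uses current-period prices as weights.
ΣP(Period 1)·Q(Period 1) = 4.59×96 + 4.27×113 + 2.33×181 + 1.56×411 = 440.64 + 482.51 + 421.73 + 641.16 = 1986.04
ΣP(Period 1)·Q(Period 0) = 4.59×98 + 4.27×90 + 2.33×155 + 1.56×356 = 449.82 + 384.3 + 361.15 + 555.36 = 1750.63
Index = 1986.04 / 1750.63 × 100 = 113.4472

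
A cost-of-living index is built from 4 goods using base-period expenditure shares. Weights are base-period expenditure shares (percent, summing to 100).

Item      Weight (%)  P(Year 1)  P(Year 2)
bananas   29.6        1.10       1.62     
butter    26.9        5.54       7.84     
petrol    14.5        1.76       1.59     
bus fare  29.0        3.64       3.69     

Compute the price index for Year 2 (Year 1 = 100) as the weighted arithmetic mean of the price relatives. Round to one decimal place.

bananas: 29.6 × (1.62/1.10) = 29.6 × 1.472727 = 43.5927
butter: 26.9 × (7.84/5.54) = 26.9 × 1.415162 = 38.0679
petrol: 14.5 × (1.59/1.76) = 14.5 × 0.903409 = 13.0994
bus fare: 29.0 × (3.69/3.64) = 29.0 × 1.013736 = 29.3984
Index = Σ wᵢ·(p₁ᵢ/p₀ᵢ) = 43.5927 + 38.0679 + 13.0994 + 29.3984 = 124.1584

124.2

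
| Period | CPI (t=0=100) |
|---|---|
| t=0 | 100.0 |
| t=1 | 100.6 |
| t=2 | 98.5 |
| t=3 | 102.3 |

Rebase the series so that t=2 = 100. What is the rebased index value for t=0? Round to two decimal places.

Rebased(t=0) = 100.0 / 98.5 × 100 = 101.5228

101.52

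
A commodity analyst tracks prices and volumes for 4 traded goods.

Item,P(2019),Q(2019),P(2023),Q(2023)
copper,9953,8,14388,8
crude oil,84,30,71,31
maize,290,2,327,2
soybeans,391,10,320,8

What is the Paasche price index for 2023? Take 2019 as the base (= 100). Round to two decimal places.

140.24

Paasche price index uses current-period quantities as weights.
ΣP(2023)·Q(2023) = 14388×8 + 71×31 + 327×2 + 320×8 = 115104 + 2201 + 654 + 2560 = 120519
ΣP(2019)·Q(2023) = 9953×8 + 84×31 + 290×2 + 391×8 = 79624 + 2604 + 580 + 3128 = 85936
Index = 120519 / 85936 × 100 = 140.2427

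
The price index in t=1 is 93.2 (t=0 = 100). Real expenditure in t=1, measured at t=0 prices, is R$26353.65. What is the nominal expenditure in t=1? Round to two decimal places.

Nominal = Real × (Index/100) = 26353.65 × (93.2/100)
        = 26353.65 × 0.932 = 24561.6018

24561.60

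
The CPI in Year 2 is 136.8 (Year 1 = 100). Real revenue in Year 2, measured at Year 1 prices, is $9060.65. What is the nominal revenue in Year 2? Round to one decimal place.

12395.0

Nominal = Real × (Index/100) = 9060.65 × (136.8/100)
        = 9060.65 × 1.368 = 12394.9692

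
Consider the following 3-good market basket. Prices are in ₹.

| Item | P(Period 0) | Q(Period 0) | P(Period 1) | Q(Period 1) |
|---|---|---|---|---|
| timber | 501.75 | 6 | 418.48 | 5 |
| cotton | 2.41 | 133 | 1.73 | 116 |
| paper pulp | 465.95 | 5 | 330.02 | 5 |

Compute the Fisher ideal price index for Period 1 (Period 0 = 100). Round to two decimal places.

Laspeyres component (base-period weights):
ΣP(Period 1)Q(Period 0) = 418.48×6 + 1.73×133 + 330.02×5 = 2510.88 + 230.09 + 1650.1 = 4391.07
ΣP(Period 0)Q(Period 0) = 501.75×6 + 2.41×133 + 465.95×5 = 3010.5 + 320.53 + 2329.75 = 5660.78
L = 4391.07 / 5660.78 × 100 = 77.5701
Paasche component (current-period weights):
ΣP(Period 1)Q(Period 1) = 418.48×5 + 1.73×116 + 330.02×5 = 2092.4 + 200.68 + 1650.1 = 3943.18
ΣP(Period 0)Q(Period 1) = 501.75×5 + 2.41×116 + 465.95×5 = 2508.75 + 279.56 + 2329.75 = 5118.06
P = 3943.18 / 5118.06 × 100 = 77.0444
Fisher = √(L × P) = √(77.5701 × 77.0444) = 77.3068

77.31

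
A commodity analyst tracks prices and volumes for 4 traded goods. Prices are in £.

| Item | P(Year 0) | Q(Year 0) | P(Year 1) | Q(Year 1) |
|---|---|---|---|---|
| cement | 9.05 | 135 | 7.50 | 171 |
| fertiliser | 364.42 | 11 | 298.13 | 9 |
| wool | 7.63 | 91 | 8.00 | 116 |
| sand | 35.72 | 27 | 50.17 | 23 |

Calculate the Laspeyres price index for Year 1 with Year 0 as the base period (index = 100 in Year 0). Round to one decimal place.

Laspeyres price index uses base-period quantities as weights.
ΣP(Year 1)·Q(Year 0) = 7.50×135 + 298.13×11 + 8.00×91 + 50.17×27 = 1012.5 + 3279.43 + 728 + 1354.59 = 6374.52
ΣP(Year 0)·Q(Year 0) = 9.05×135 + 364.42×11 + 7.63×91 + 35.72×27 = 1221.75 + 4008.62 + 694.33 + 964.44 = 6889.14
Index = 6374.52 / 6889.14 × 100 = 92.5300

92.5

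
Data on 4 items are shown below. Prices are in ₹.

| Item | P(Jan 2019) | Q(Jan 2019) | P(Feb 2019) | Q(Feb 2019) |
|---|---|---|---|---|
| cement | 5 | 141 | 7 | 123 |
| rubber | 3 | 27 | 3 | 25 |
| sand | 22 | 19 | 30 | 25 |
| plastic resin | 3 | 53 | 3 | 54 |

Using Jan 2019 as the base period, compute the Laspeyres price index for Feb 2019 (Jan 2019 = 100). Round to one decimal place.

131.8

Laspeyres price index uses base-period quantities as weights.
ΣP(Feb 2019)·Q(Jan 2019) = 7×141 + 3×27 + 30×19 + 3×53 = 987 + 81 + 570 + 159 = 1797
ΣP(Jan 2019)·Q(Jan 2019) = 5×141 + 3×27 + 22×19 + 3×53 = 705 + 81 + 418 + 159 = 1363
Index = 1797 / 1363 × 100 = 131.8415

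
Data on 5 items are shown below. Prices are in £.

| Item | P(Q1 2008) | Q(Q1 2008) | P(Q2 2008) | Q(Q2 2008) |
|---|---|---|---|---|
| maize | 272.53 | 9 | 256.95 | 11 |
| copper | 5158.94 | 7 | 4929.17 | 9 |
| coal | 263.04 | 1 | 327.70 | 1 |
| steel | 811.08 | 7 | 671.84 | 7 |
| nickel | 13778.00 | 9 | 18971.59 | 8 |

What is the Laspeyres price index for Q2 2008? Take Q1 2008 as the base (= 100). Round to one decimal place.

Laspeyres price index uses base-period quantities as weights.
ΣP(Q2 2008)·Q(Q1 2008) = 256.95×9 + 4929.17×7 + 327.70×1 + 671.84×7 + 18971.59×9 = 2312.55 + 34504.19 + 327.7 + 4702.88 + 170744.31 = 212591.63
ΣP(Q1 2008)·Q(Q1 2008) = 272.53×9 + 5158.94×7 + 263.04×1 + 811.08×7 + 13778.00×9 = 2452.77 + 36112.58 + 263.04 + 5677.56 + 124002 = 168507.95
Index = 212591.63 / 168507.95 × 100 = 126.1612

126.2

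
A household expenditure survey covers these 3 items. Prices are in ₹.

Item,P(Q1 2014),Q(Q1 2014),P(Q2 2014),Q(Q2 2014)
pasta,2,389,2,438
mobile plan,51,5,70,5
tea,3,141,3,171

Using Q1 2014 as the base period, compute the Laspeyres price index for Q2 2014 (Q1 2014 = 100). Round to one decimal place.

106.5

Laspeyres price index uses base-period quantities as weights.
ΣP(Q2 2014)·Q(Q1 2014) = 2×389 + 70×5 + 3×141 = 778 + 350 + 423 = 1551
ΣP(Q1 2014)·Q(Q1 2014) = 2×389 + 51×5 + 3×141 = 778 + 255 + 423 = 1456
Index = 1551 / 1456 × 100 = 106.5247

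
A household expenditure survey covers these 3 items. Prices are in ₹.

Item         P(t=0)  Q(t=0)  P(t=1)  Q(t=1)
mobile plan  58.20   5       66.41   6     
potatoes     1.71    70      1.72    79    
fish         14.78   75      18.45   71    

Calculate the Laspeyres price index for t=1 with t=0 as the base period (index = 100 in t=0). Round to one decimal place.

120.9

Laspeyres price index uses base-period quantities as weights.
ΣP(t=1)·Q(t=0) = 66.41×5 + 1.72×70 + 18.45×75 = 332.05 + 120.4 + 1383.75 = 1836.2
ΣP(t=0)·Q(t=0) = 58.20×5 + 1.71×70 + 14.78×75 = 291 + 119.7 + 1108.5 = 1519.2
Index = 1836.2 / 1519.2 × 100 = 120.8662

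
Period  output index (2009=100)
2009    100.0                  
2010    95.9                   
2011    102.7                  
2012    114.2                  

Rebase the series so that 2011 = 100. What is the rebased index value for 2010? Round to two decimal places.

93.38

Rebased(2010) = 95.9 / 102.7 × 100 = 93.3788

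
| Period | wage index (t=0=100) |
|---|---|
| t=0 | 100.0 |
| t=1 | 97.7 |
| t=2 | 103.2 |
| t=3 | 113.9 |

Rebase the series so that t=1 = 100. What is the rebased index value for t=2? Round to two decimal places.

Rebased(t=2) = 103.2 / 97.7 × 100 = 105.6295

105.63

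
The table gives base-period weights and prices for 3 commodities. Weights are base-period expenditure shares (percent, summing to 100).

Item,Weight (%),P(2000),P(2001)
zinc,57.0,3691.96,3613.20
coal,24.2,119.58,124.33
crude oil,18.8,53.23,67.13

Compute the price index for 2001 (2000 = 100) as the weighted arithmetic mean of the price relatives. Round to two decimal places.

104.65

zinc: 57.0 × (3613.20/3691.96) = 57.0 × 0.978667 = 55.7840
coal: 24.2 × (124.33/119.58) = 24.2 × 1.039722 = 25.1613
crude oil: 18.8 × (67.13/53.23) = 18.8 × 1.261131 = 23.7093
Index = Σ wᵢ·(p₁ᵢ/p₀ᵢ) = 55.7840 + 25.1613 + 23.7093 = 104.6546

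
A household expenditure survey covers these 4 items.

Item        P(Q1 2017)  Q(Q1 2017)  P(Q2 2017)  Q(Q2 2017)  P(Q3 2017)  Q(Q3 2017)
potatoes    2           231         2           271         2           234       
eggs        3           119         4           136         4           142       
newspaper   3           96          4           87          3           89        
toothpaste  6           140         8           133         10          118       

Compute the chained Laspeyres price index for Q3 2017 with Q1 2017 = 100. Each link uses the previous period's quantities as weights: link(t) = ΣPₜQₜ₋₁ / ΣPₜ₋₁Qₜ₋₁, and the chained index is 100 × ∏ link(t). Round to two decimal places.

Link Q1 2017→Q2 2017:
ΣP(Q2 2017)Q(Q1 2017) = 2×231 + 4×119 + 4×96 + 8×140 = 462 + 476 + 384 + 1120 = 2442
ΣP(Q1 2017)Q(Q1 2017) = 2×231 + 3×119 + 3×96 + 6×140 = 462 + 357 + 288 + 840 = 1947
link = 2442/1947 = 1.254237
Link Q2 2017→Q3 2017:
ΣP(Q3 2017)Q(Q2 2017) = 2×271 + 4×136 + 3×87 + 10×133 = 542 + 544 + 261 + 1330 = 2677
ΣP(Q2 2017)Q(Q2 2017) = 2×271 + 4×136 + 4×87 + 8×133 = 542 + 544 + 348 + 1064 = 2498
link = 2677/2498 = 1.071657
Chained index = 100 × 1.254237 × 1.071657 = 134.4113

134.41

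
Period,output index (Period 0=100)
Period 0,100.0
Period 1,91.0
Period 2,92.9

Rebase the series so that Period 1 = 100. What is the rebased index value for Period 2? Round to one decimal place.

Rebased(Period 2) = 92.9 / 91.0 × 100 = 102.0879

102.1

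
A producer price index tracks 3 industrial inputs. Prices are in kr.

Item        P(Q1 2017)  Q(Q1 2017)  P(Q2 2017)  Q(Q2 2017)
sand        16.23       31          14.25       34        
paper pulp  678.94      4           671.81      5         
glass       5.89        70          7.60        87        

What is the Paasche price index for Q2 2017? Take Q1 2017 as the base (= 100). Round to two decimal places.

Paasche price index uses current-period quantities as weights.
ΣP(Q2 2017)·Q(Q2 2017) = 14.25×34 + 671.81×5 + 7.60×87 = 484.5 + 3359.05 + 661.2 = 4504.75
ΣP(Q1 2017)·Q(Q2 2017) = 16.23×34 + 678.94×5 + 5.89×87 = 551.82 + 3394.7 + 512.43 = 4458.95
Index = 4504.75 / 4458.95 × 100 = 101.0271

101.03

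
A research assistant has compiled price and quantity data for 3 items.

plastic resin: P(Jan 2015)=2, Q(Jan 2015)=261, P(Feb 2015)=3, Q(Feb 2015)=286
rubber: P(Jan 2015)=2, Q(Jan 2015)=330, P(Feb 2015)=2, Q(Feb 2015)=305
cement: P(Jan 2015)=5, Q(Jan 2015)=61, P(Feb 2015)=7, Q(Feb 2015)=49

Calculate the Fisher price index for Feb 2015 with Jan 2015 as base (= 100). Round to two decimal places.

Laspeyres component (base-period weights):
ΣP(Feb 2015)Q(Jan 2015) = 3×261 + 2×330 + 7×61 = 783 + 660 + 427 = 1870
ΣP(Jan 2015)Q(Jan 2015) = 2×261 + 2×330 + 5×61 = 522 + 660 + 305 = 1487
L = 1870 / 1487 × 100 = 125.7566
Paasche component (current-period weights):
ΣP(Feb 2015)Q(Feb 2015) = 3×286 + 2×305 + 7×49 = 858 + 610 + 343 = 1811
ΣP(Jan 2015)Q(Feb 2015) = 2×286 + 2×305 + 5×49 = 572 + 610 + 245 = 1427
P = 1811 / 1427 × 100 = 126.9096
Fisher = √(L × P) = √(125.7566 × 126.9096) = 126.3318

126.33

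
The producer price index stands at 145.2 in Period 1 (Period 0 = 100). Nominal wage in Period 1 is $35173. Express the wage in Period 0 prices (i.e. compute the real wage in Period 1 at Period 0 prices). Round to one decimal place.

24223.8

Real = Nominal ÷ (Index/100) = 35173 ÷ (145.2/100)
     = 35173 ÷ 1.452 = 24223.8292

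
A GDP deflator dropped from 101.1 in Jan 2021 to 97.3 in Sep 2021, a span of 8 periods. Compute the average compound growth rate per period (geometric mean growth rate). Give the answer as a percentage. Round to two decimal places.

-0.48%

Growth factor = (97.3/101.1)^(1/8) = (0.962413)^(1/8) = 0.995223
Growth rate = 0.995223 − 1 = -0.004777 = -0.4777%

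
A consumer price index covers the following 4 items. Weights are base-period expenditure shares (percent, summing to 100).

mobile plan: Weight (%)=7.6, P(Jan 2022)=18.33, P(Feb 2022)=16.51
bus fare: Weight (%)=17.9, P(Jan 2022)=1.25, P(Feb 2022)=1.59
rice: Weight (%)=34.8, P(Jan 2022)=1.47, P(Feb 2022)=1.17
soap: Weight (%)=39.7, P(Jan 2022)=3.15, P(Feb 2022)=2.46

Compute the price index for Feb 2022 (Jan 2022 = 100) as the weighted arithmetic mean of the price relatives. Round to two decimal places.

mobile plan: 7.6 × (16.51/18.33) = 7.6 × 0.900709 = 6.8454
bus fare: 17.9 × (1.59/1.25) = 17.9 × 1.272000 = 22.7688
rice: 34.8 × (1.17/1.47) = 34.8 × 0.795918 = 27.6980
soap: 39.7 × (2.46/3.15) = 39.7 × 0.780952 = 31.0038
Index = Σ wᵢ·(p₁ᵢ/p₀ᵢ) = 6.8454 + 22.7688 + 27.6980 + 31.0038 = 88.3160

88.32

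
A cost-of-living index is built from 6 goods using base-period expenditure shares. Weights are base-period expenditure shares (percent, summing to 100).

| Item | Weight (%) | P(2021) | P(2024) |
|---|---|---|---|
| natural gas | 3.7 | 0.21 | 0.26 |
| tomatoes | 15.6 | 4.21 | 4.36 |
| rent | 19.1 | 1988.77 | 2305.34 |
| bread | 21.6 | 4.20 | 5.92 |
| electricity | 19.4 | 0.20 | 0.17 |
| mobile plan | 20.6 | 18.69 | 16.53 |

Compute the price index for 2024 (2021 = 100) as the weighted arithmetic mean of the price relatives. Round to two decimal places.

natural gas: 3.7 × (0.26/0.21) = 3.7 × 1.238095 = 4.5810
tomatoes: 15.6 × (4.36/4.21) = 15.6 × 1.035629 = 16.1558
rent: 19.1 × (2305.34/1988.77) = 19.1 × 1.159179 = 22.1403
bread: 21.6 × (5.92/4.20) = 21.6 × 1.409524 = 30.4457
electricity: 19.4 × (0.17/0.20) = 19.4 × 0.850000 = 16.4900
mobile plan: 20.6 × (16.53/18.69) = 20.6 × 0.884430 = 18.2193
Index = Σ wᵢ·(p₁ᵢ/p₀ᵢ) = 4.5810 + 16.1558 + 22.1403 + 30.4457 + 16.4900 + 18.2193 = 108.0321

108.03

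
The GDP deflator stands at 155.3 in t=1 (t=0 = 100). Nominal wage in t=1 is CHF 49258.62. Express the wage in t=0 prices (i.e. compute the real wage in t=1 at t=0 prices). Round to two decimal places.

31718.36

Real = Nominal ÷ (Index/100) = 49258.62 ÷ (155.3/100)
     = 49258.62 ÷ 1.553 = 31718.3645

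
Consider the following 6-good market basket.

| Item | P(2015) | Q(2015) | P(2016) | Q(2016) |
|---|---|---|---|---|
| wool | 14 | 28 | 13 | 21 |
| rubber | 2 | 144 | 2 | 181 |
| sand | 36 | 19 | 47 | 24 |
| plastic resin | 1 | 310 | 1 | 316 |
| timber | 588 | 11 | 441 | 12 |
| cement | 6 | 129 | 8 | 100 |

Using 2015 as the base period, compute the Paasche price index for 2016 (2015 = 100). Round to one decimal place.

Paasche price index uses current-period quantities as weights.
ΣP(2016)·Q(2016) = 13×21 + 2×181 + 47×24 + 1×316 + 441×12 + 8×100 = 273 + 362 + 1128 + 316 + 5292 + 800 = 8171
ΣP(2015)·Q(2016) = 14×21 + 2×181 + 36×24 + 1×316 + 588×12 + 6×100 = 294 + 362 + 864 + 316 + 7056 + 600 = 9492
Index = 8171 / 9492 × 100 = 86.0830

86.1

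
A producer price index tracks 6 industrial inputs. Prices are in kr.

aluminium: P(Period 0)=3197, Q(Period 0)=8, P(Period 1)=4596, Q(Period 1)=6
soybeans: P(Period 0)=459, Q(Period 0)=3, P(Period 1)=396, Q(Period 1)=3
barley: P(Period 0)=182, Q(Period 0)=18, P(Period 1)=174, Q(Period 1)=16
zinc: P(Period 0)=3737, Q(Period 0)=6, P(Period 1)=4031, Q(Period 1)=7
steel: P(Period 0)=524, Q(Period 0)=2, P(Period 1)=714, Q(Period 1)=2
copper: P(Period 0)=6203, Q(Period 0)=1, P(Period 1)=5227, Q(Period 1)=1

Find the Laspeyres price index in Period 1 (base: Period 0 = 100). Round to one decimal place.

Laspeyres price index uses base-period quantities as weights.
ΣP(Period 1)·Q(Period 0) = 4596×8 + 396×3 + 174×18 + 4031×6 + 714×2 + 5227×1 = 36768 + 1188 + 3132 + 24186 + 1428 + 5227 = 71929
ΣP(Period 0)·Q(Period 0) = 3197×8 + 459×3 + 182×18 + 3737×6 + 524×2 + 6203×1 = 25576 + 1377 + 3276 + 22422 + 1048 + 6203 = 59902
Index = 71929 / 59902 × 100 = 120.0778

120.1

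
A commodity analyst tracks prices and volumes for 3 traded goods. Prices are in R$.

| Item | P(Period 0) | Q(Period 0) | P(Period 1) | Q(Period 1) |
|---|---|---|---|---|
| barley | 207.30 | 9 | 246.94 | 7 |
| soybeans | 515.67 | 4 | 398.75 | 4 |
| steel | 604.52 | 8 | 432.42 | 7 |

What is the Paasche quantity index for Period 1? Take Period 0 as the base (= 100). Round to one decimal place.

87.3

Paasche quantity index uses current-period prices as weights.
ΣP(Period 1)·Q(Period 1) = 246.94×7 + 398.75×4 + 432.42×7 = 1728.58 + 1595 + 3026.94 = 6350.52
ΣP(Period 1)·Q(Period 0) = 246.94×9 + 398.75×4 + 432.42×8 = 2222.46 + 1595 + 3459.36 = 7276.82
Index = 6350.52 / 7276.82 × 100 = 87.2705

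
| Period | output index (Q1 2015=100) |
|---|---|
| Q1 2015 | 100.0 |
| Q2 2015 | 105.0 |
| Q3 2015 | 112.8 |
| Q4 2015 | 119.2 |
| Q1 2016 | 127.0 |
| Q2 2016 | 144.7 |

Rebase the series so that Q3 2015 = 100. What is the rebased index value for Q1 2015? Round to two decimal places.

88.65

Rebased(Q1 2015) = 100.0 / 112.8 × 100 = 88.6525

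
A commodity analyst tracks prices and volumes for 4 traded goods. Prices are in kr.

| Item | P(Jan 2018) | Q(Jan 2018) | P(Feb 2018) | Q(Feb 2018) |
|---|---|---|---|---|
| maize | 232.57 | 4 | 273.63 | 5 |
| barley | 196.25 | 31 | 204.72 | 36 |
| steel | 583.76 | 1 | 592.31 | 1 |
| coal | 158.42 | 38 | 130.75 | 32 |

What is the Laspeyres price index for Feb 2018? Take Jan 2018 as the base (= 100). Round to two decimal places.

95.48

Laspeyres price index uses base-period quantities as weights.
ΣP(Feb 2018)·Q(Jan 2018) = 273.63×4 + 204.72×31 + 592.31×1 + 130.75×38 = 1094.52 + 6346.32 + 592.31 + 4968.5 = 13001.65
ΣP(Jan 2018)·Q(Jan 2018) = 232.57×4 + 196.25×31 + 583.76×1 + 158.42×38 = 930.28 + 6083.75 + 583.76 + 6019.96 = 13617.75
Index = 13001.65 / 13617.75 × 100 = 95.4758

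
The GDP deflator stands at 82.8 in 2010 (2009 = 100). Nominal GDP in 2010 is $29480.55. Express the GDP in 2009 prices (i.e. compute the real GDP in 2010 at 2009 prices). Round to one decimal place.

35604.5

Real = Nominal ÷ (Index/100) = 29480.55 ÷ (82.8/100)
     = 29480.55 ÷ 0.828 = 35604.5290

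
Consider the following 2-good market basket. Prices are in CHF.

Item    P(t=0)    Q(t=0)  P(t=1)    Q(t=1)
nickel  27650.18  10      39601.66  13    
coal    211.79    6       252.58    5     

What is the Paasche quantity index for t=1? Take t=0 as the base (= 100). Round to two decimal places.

129.82

Paasche quantity index uses current-period prices as weights.
ΣP(t=1)·Q(t=1) = 39601.66×13 + 252.58×5 = 514821.58 + 1262.9 = 516084.48
ΣP(t=1)·Q(t=0) = 39601.66×10 + 252.58×6 = 396016.6 + 1515.48 = 397532.08
Index = 516084.48 / 397532.08 × 100 = 129.8221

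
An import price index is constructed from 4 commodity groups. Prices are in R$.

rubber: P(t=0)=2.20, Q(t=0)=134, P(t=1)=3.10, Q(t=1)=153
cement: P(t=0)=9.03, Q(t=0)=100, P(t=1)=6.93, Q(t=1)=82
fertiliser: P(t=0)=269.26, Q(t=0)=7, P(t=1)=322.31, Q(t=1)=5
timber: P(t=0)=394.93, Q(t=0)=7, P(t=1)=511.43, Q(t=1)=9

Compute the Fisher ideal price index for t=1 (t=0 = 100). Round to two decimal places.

Laspeyres component (base-period weights):
ΣP(t=1)Q(t=0) = 3.10×134 + 6.93×100 + 322.31×7 + 511.43×7 = 415.4 + 693 + 2256.17 + 3580.01 = 6944.58
ΣP(t=0)Q(t=0) = 2.20×134 + 9.03×100 + 269.26×7 + 394.93×7 = 294.8 + 903 + 1884.82 + 2764.51 = 5847.13
L = 6944.58 / 5847.13 × 100 = 118.7690
Paasche component (current-period weights):
ΣP(t=1)Q(t=1) = 3.10×153 + 6.93×82 + 322.31×5 + 511.43×9 = 474.3 + 568.26 + 1611.55 + 4602.87 = 7256.98
ΣP(t=0)Q(t=1) = 2.20×153 + 9.03×82 + 269.26×5 + 394.93×9 = 336.6 + 740.46 + 1346.3 + 3554.37 = 5977.73
P = 7256.98 / 5977.73 × 100 = 121.4003
Fisher = √(L × P) = √(118.7690 × 121.4003) = 120.0774

120.08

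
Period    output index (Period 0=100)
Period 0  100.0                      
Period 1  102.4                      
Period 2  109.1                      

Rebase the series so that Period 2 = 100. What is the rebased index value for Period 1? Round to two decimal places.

Rebased(Period 1) = 102.4 / 109.1 × 100 = 93.8588

93.86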